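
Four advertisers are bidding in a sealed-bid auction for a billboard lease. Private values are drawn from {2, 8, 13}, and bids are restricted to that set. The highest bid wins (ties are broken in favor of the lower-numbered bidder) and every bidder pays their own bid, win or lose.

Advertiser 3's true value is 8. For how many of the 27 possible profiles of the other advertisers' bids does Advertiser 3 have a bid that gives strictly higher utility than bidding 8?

Others bid (2, 2, 13): truth gives -8; bid 2 gives -2 > -8. Violating.
Others bid (2, 8, 2): truth gives -8; bid 2 gives -2 > -8. Violating.
Others bid (2, 8, 8): truth gives -8; bid 2 gives -2 > -8. Violating.
Others bid (2, 8, 13): truth gives -8; bid 2 gives -2 > -8. Violating.
Others bid (2, 2, 2): truth gives 0; no alternative beats it.
Others bid (2, 2, 8): truth gives 0; no alternative beats it.
(Checking all 27 profiles: 25 have a profitable deviation, 2 do not.)

25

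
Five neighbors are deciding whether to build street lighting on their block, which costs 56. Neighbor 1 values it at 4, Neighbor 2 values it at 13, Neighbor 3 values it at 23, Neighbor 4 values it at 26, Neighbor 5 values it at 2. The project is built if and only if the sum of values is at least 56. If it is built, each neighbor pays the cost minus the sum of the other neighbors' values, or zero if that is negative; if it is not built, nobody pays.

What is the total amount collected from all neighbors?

Total value 68 ≥ cost 56, so it is built.
Neighbor 1: others sum to 64; max(0, 56 - 64) = 0.
Neighbor 2: others sum to 55; max(0, 56 - 55) = 1.
Neighbor 3: others sum to 45; max(0, 56 - 45) = 11.
Neighbor 4: others sum to 42; max(0, 56 - 42) = 14.
Neighbor 5: others sum to 66; max(0, 56 - 66) = 0.
Total collected = 0 + 1 + 11 + 14 + 0 = 26.

26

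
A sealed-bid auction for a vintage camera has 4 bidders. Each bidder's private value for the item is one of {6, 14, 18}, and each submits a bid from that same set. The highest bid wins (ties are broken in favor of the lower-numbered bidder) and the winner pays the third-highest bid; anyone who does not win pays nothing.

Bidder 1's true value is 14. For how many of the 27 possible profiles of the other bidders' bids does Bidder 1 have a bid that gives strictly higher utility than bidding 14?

3

Others bid (6, 6, 18): truth gives 0; bid 18 gives 8 > 0. Violating.
Others bid (6, 18, 6): truth gives 0; bid 18 gives 8 > 0. Violating.
Others bid (18, 6, 6): truth gives 0; bid 18 gives 8 > 0. Violating.
Others bid (6, 6, 6): truth gives 8; no alternative beats it.
Others bid (6, 6, 14): truth gives 8; no alternative beats it.
(Checking all 27 profiles: 3 have a profitable deviation, 24 do not.)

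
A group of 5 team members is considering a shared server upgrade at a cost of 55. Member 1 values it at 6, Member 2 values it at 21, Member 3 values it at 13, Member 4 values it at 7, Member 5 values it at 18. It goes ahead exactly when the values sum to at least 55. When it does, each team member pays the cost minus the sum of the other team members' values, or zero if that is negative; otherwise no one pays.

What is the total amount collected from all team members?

22

Total value 65 ≥ cost 55, so it is built.
Member 1: others sum to 59; max(0, 55 - 59) = 0.
Member 2: others sum to 44; max(0, 55 - 44) = 11.
Member 3: others sum to 52; max(0, 55 - 52) = 3.
Member 4: others sum to 58; max(0, 55 - 58) = 0.
Member 5: others sum to 47; max(0, 55 - 47) = 8.
Total collected = 0 + 11 + 3 + 0 + 8 = 22.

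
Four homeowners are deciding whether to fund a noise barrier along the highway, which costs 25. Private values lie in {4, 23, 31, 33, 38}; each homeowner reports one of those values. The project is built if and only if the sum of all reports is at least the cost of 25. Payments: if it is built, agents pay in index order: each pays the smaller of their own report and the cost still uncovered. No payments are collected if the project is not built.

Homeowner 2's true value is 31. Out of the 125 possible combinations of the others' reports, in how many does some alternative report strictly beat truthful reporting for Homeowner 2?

Others report (4, 4, 23): truth gives 10; report 4 gives 27 > 10. Violating.
Others report (4, 4, 31): truth gives 10; report 4 gives 27 > 10. Violating.
Others report (4, 4, 33): truth gives 10; report 4 gives 27 > 10. Violating.
Others report (4, 4, 38): truth gives 10; report 4 gives 27 > 10. Violating.
Others report (4, 4, 4): truth gives 10; no alternative beats it.
Others report (23, 4, 4): truth gives 29; no alternative beats it.
(Checking all 125 profiles: 24 have a profitable deviation, 101 do not.)

24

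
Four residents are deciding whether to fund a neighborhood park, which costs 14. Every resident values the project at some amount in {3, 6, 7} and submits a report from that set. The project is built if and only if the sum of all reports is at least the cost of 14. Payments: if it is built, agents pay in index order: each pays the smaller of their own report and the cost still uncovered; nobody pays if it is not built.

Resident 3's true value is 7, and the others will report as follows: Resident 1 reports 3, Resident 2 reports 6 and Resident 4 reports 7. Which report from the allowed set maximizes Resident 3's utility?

3

Report 3: project built, pays 3, utility 7 - 3 = 4.
Report 6: project built, pays 5, utility 7 - 5 = 2.
Report 7: project built, pays 5, utility 7 - 5 = 2.
The best choice is 3 with utility 4.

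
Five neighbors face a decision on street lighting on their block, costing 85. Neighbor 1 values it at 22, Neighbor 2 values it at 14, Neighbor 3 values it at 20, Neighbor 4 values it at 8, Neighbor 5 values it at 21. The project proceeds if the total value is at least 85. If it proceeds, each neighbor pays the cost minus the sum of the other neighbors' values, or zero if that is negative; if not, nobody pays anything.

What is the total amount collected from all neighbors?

Total value 85 ≥ cost 85, so it is built.
Neighbor 1: others sum to 63; max(0, 85 - 63) = 22.
Neighbor 2: others sum to 71; max(0, 85 - 71) = 14.
Neighbor 3: others sum to 65; max(0, 85 - 65) = 20.
Neighbor 4: others sum to 77; max(0, 85 - 77) = 8.
Neighbor 5: others sum to 64; max(0, 85 - 64) = 21.
Total collected = 22 + 14 + 20 + 8 + 21 = 85.

85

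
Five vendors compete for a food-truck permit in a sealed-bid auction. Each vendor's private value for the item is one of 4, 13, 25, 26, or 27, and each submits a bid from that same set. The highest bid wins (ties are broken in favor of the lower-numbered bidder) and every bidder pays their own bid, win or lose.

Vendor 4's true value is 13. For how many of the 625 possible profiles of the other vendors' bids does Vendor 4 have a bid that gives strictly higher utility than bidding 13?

Others bid (4, 4, 4, 25): truth gives -13; bid 4 gives -4 > -13. Violating.
Others bid (4, 4, 4, 26): truth gives -13; bid 4 gives -4 > -13. Violating.
Others bid (4, 4, 4, 27): truth gives -13; bid 4 gives -4 > -13. Violating.
Others bid (4, 4, 13, 4): truth gives -13; bid 4 gives -4 > -13. Violating.
Others bid (4, 4, 4, 4): truth gives 0; no alternative beats it.
Others bid (4, 4, 4, 13): truth gives 0; no alternative beats it.
(Checking all 625 profiles: 623 have a profitable deviation, 2 do not.)

623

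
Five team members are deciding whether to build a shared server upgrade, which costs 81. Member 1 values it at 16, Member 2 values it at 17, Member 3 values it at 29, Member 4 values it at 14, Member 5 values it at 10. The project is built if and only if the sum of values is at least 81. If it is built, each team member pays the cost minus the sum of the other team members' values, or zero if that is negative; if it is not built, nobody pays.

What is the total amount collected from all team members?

Total value 86 ≥ cost 81, so it is built.
Member 1: others sum to 70; max(0, 81 - 70) = 11.
Member 2: others sum to 69; max(0, 81 - 69) = 12.
Member 3: others sum to 57; max(0, 81 - 57) = 24.
Member 4: others sum to 72; max(0, 81 - 72) = 9.
Member 5: others sum to 76; max(0, 81 - 76) = 5.
Total collected = 11 + 12 + 24 + 9 + 5 = 61.

61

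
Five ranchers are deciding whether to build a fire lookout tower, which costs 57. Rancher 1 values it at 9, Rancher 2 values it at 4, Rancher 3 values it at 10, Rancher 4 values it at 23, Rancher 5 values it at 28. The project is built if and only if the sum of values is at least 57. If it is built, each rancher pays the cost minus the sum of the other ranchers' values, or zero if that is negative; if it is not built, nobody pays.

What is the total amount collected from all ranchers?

Total value 74 ≥ cost 57, so it is built.
Rancher 1: others sum to 65; max(0, 57 - 65) = 0.
Rancher 2: others sum to 70; max(0, 57 - 70) = 0.
Rancher 3: others sum to 64; max(0, 57 - 64) = 0.
Rancher 4: others sum to 51; max(0, 57 - 51) = 6.
Rancher 5: others sum to 46; max(0, 57 - 46) = 11.
Total collected = 0 + 0 + 0 + 6 + 11 = 17.

17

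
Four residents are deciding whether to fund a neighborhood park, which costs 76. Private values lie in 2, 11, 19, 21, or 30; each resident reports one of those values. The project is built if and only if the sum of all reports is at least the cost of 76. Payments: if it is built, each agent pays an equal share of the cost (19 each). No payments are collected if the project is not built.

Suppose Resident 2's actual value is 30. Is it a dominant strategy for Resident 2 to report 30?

Yes

Check each profile of the others' reports and compare truth against every alternative report.
Others report (2, 19, 30): truth gives 11, best alternative gives 0.
Others report (2, 21, 30): truth gives 11, best alternative gives 0.
Others report (2, 30, 19): truth gives 11, best alternative gives 0.
Others report (2, 30, 21): truth gives 11, best alternative gives 0.
Others report (11, 11, 30): truth gives 11, best alternative gives 0.
Others report (11, 19, 19): truth gives 11, best alternative gives 0.
(Remaining 119 profiles checked similarly; truth is weakly best in each.)
In every case the truthful report is at least as good as any alternative, so it is a dominant strategy.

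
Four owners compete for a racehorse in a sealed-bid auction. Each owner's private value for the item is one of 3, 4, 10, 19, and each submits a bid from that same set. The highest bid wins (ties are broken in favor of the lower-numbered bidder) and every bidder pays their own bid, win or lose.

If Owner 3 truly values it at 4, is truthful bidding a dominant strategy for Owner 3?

No

Consider the case where Owner 1 bids 3, Owner 2 bids 3 and Owner 4 bids 10.
Truthful bid 4: loses but pays 4, utility -4.
Bid 3 instead: loses but pays 3, utility -3.
Since -3 > -4, bidding 3 is strictly better here, so truthful bidding is not dominant.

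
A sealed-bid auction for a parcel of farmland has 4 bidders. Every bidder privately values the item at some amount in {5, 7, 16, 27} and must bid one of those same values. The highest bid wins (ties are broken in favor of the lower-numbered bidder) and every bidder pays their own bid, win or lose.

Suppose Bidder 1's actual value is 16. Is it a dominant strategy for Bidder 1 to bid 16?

Consider the case where Bidder 2 bids 5, Bidder 3 bids 5 and Bidder 4 bids 5.
Truthful bid 16: wins, pays 16, utility 16 - 16 = 0.
Bid 5 instead: wins, pays 5, utility 16 - 5 = 11.
Since 11 > 0, bidding 5 is strictly better here, so truthful bidding is not dominant.

No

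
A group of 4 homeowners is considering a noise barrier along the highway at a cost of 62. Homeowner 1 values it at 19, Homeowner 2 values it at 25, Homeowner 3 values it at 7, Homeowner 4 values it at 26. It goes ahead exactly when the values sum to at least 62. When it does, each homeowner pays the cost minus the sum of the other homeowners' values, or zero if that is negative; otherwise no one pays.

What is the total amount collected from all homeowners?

Total value 77 ≥ cost 62, so it is built.
Homeowner 1: others sum to 58; max(0, 62 - 58) = 4.
Homeowner 2: others sum to 52; max(0, 62 - 52) = 10.
Homeowner 3: others sum to 70; max(0, 62 - 70) = 0.
Homeowner 4: others sum to 51; max(0, 62 - 51) = 11.
Total collected = 4 + 10 + 0 + 11 = 25.

25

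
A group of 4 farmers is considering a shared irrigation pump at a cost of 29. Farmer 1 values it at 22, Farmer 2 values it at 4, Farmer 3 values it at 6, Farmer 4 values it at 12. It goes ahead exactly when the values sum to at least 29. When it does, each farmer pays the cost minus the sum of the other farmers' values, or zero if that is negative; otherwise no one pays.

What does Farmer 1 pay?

7

Total value 44 ≥ cost 29, so the project is built.
The other farmers' values sum to 22.
Cost minus that sum is 29 - 22 = 7.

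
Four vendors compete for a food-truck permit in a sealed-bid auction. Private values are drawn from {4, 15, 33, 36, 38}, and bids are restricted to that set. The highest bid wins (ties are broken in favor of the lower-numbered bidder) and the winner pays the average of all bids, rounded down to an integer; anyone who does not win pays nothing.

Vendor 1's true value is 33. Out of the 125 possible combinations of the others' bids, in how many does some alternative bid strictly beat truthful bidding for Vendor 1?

Others bid (4, 4, 4): truth gives 22; bid 4 gives 29 > 22. Violating.
Others bid (4, 4, 15): truth gives 19; bid 15 gives 24 > 19. Violating.
Others bid (4, 4, 36): truth gives 0; bid 36 gives 13 > 0. Violating.
Others bid (4, 4, 38): truth gives 0; bid 38 gives 12 > 0. Violating.
Others bid (4, 4, 33): truth gives 15; no alternative beats it.
Others bid (4, 15, 33): truth gives 12; no alternative beats it.
(Checking all 125 profiles: 80 have a profitable deviation, 45 do not.)

80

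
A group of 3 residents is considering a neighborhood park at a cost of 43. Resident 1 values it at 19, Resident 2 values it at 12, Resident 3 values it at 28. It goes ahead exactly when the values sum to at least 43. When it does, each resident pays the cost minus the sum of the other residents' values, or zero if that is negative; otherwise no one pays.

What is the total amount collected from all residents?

15

Total value 59 ≥ cost 43, so it is built.
Resident 1: others sum to 40; max(0, 43 - 40) = 3.
Resident 2: others sum to 47; max(0, 43 - 47) = 0.
Resident 3: others sum to 31; max(0, 43 - 31) = 12.
Total collected = 3 + 0 + 12 = 15.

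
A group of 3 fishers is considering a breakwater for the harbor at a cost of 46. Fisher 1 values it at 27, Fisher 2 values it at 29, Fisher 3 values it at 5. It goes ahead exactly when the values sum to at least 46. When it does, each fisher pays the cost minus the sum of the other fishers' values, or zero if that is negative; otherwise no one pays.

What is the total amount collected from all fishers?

Total value 61 ≥ cost 46, so it is built.
Fisher 1: others sum to 34; max(0, 46 - 34) = 12.
Fisher 2: others sum to 32; max(0, 46 - 32) = 14.
Fisher 3: others sum to 56; max(0, 46 - 56) = 0.
Total collected = 12 + 14 + 0 = 26.

26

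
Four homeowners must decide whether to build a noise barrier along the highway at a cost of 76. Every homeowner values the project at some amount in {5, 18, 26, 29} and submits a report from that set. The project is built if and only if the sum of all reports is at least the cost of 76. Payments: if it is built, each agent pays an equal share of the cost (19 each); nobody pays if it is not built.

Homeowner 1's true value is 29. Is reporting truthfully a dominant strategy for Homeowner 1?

Check each profile of the others' reports and compare truth against every alternative report.
Others report (5, 18, 26): truth gives 10, best alternative gives 0.
Others report (5, 26, 18): truth gives 10, best alternative gives 0.
Others report (18, 5, 26): truth gives 10, best alternative gives 0.
Others report (18, 26, 5): truth gives 10, best alternative gives 0.
Others report (26, 5, 18): truth gives 10, best alternative gives 0.
Others report (26, 18, 5): truth gives 10, best alternative gives 0.
(Remaining 58 profiles checked similarly; truth is weakly best in each.)
In every case the truthful report is at least as good as any alternative, so it is a dominant strategy.

Yes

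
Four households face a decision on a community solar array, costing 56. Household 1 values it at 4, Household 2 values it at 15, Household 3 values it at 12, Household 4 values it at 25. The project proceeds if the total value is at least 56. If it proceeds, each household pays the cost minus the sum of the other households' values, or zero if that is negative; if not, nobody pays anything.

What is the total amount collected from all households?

Total value 56 ≥ cost 56, so it is built.
Household 1: others sum to 52; max(0, 56 - 52) = 4.
Household 2: others sum to 41; max(0, 56 - 41) = 15.
Household 3: others sum to 44; max(0, 56 - 44) = 12.
Household 4: others sum to 31; max(0, 56 - 31) = 25.
Total collected = 4 + 15 + 12 + 25 = 56.

56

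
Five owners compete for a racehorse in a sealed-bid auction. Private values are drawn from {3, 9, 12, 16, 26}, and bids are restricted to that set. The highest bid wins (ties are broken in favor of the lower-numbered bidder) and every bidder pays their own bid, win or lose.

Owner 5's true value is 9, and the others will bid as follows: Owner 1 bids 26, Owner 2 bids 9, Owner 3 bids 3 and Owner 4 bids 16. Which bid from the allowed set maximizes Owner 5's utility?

3

Bid 3: loses but pays 3, utility -3.
Bid 9: loses but pays 9, utility -9.
Bid 12: loses but pays 12, utility -12.
Bid 16: loses but pays 16, utility -16.
Bid 26: loses but pays 26, utility -26.
The best choice is 3 with utility -3.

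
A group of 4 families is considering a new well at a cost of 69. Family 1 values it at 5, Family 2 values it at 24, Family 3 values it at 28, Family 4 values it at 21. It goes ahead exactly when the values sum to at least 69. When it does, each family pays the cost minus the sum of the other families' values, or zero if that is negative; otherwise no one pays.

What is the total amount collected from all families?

46

Total value 78 ≥ cost 69, so it is built.
Family 1: others sum to 73; max(0, 69 - 73) = 0.
Family 2: others sum to 54; max(0, 69 - 54) = 15.
Family 3: others sum to 50; max(0, 69 - 50) = 19.
Family 4: others sum to 57; max(0, 69 - 57) = 12.
Total collected = 0 + 15 + 19 + 12 = 46.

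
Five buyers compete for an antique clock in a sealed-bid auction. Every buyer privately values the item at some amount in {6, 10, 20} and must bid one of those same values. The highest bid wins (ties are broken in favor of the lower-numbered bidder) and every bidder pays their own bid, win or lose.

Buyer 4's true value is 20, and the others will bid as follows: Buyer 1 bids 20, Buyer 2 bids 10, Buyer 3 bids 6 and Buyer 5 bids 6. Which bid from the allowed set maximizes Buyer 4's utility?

Bid 6: loses but pays 6, utility -6.
Bid 10: loses but pays 10, utility -10.
Bid 20: loses but pays 20, utility -20.
The best choice is 6 with utility -6.

6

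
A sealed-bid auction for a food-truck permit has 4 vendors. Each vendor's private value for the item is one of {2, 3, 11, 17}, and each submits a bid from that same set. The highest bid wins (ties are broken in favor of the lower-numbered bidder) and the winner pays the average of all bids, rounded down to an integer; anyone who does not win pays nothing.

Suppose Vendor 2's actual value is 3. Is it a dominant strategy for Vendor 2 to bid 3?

Yes

Check each profile of the others' bids and compare truth against every alternative bid.
Others bid (2, 2, 2): truth gives 1, best alternative gives 0.
Others bid (2, 2, 3): truth gives 1, best alternative gives 0.
Others bid (2, 3, 2): truth gives 1, best alternative gives 0.
Others bid (2, 3, 3): truth gives 1, best alternative gives 0.
Others bid (2, 2, 11): truth gives 0, best alternative gives 0.
Others bid (2, 2, 17): truth gives 0, best alternative gives 0.
(Remaining 58 profiles checked similarly; truth is weakly best in each.)
In every case the truthful bid is at least as good as any alternative, so it is a dominant strategy.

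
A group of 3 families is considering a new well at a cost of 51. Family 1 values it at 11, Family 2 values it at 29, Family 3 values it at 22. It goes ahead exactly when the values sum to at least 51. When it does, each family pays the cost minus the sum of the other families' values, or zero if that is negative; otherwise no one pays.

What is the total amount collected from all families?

Total value 62 ≥ cost 51, so it is built.
Family 1: others sum to 51; max(0, 51 - 51) = 0.
Family 2: others sum to 33; max(0, 51 - 33) = 18.
Family 3: others sum to 40; max(0, 51 - 40) = 11.
Total collected = 0 + 18 + 11 = 29.

29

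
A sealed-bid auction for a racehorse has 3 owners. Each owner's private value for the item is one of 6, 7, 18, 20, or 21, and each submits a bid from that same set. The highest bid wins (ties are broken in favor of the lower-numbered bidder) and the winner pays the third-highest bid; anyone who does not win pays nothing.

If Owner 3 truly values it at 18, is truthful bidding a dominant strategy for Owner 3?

No

Consider the case where Owner 1 bids 6 and Owner 2 bids 18.
Truthful bid 18: loses, pays 0, utility 0.
Bid 20 instead: wins, pays 6, utility 18 - 6 = 12.
Since 12 > 0, bidding 20 is strictly better here, so truthful bidding is not dominant.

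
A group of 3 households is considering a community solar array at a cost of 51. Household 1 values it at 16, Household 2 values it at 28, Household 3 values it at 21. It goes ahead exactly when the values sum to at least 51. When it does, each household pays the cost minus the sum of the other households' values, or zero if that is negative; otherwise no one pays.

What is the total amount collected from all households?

23

Total value 65 ≥ cost 51, so it is built.
Household 1: others sum to 49; max(0, 51 - 49) = 2.
Household 2: others sum to 37; max(0, 51 - 37) = 14.
Household 3: others sum to 44; max(0, 51 - 44) = 7.
Total collected = 2 + 14 + 7 = 23.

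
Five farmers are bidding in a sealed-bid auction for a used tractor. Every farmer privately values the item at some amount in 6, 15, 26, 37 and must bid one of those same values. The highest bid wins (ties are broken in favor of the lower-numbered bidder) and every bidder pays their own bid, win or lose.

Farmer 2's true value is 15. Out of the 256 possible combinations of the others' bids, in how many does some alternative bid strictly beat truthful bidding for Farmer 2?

248

Others bid (6, 6, 6, 26): truth gives -15; bid 6 gives -6 > -15. Violating.
Others bid (6, 6, 6, 37): truth gives -15; bid 6 gives -6 > -15. Violating.
Others bid (6, 6, 15, 26): truth gives -15; bid 6 gives -6 > -15. Violating.
Others bid (6, 6, 15, 37): truth gives -15; bid 6 gives -6 > -15. Violating.
Others bid (6, 6, 6, 6): truth gives 0; no alternative beats it.
Others bid (6, 6, 6, 15): truth gives 0; no alternative beats it.
(Checking all 256 profiles: 248 have a profitable deviation, 8 do not.)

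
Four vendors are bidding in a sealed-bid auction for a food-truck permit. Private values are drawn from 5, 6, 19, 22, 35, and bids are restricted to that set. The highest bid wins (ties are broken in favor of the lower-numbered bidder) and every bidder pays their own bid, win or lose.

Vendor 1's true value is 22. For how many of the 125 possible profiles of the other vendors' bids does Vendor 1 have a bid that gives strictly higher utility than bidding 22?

88

Others bid (5, 5, 5): truth gives 0; bid 5 gives 17 > 0. Violating.
Others bid (5, 5, 6): truth gives 0; bid 6 gives 16 > 0. Violating.
Others bid (5, 5, 19): truth gives 0; bid 19 gives 3 > 0. Violating.
Others bid (5, 5, 35): truth gives -22; bid 5 gives -5 > -22. Violating.
Others bid (5, 5, 22): truth gives 0; no alternative beats it.
Others bid (5, 6, 22): truth gives 0; no alternative beats it.
(Checking all 125 profiles: 88 have a profitable deviation, 37 do not.)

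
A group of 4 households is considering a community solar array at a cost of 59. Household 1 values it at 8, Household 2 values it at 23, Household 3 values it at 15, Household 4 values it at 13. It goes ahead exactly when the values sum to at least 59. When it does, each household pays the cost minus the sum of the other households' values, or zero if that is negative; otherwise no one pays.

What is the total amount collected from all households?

59

Total value 59 ≥ cost 59, so it is built.
Household 1: others sum to 51; max(0, 59 - 51) = 8.
Household 2: others sum to 36; max(0, 59 - 36) = 23.
Household 3: others sum to 44; max(0, 59 - 44) = 15.
Household 4: others sum to 46; max(0, 59 - 46) = 13.
Total collected = 8 + 23 + 15 + 13 = 59.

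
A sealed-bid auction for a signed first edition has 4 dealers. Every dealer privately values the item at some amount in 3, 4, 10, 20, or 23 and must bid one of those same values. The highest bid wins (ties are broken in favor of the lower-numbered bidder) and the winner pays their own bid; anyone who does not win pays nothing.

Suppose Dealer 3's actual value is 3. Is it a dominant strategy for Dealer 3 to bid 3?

Check each profile of the others' bids and compare truth against every alternative bid.
Others bid (3, 3, 3): truth gives 0, best alternative gives -1.
Others bid (3, 3, 4): truth gives 0, best alternative gives -1.
Others bid (3, 3, 10): truth gives 0, best alternative gives 0.
Others bid (3, 3, 20): truth gives 0, best alternative gives 0.
Others bid (3, 3, 23): truth gives 0, best alternative gives 0.
Others bid (3, 4, 3): truth gives 0, best alternative gives 0.
(Remaining 119 profiles checked similarly; truth is weakly best in each.)
In every case the truthful bid is at least as good as any alternative, so it is a dominant strategy.

Yes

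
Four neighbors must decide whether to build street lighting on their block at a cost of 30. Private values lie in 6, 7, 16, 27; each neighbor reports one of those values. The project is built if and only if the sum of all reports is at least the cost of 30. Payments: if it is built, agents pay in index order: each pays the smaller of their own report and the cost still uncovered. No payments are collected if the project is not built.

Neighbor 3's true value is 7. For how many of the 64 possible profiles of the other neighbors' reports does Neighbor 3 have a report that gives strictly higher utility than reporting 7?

24

Others report (6, 6, 16): truth gives 0; report 6 gives 1 > 0. Violating.
Others report (6, 6, 27): truth gives 0; report 6 gives 1 > 0. Violating.
Others report (6, 7, 16): truth gives 0; report 6 gives 1 > 0. Violating.
Others report (6, 7, 27): truth gives 0; report 6 gives 1 > 0. Violating.
Others report (6, 6, 6): truth gives 0; no alternative beats it.
Others report (6, 6, 7): truth gives 0; no alternative beats it.
(Checking all 64 profiles: 24 have a profitable deviation, 40 do not.)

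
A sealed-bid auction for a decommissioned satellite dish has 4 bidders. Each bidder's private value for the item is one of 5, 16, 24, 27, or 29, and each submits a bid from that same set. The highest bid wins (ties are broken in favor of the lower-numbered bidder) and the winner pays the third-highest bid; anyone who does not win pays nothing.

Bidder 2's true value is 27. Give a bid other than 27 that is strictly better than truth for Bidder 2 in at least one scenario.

Suppose Bidder 1 bids 5, Bidder 3 bids 5 and Bidder 4 bids 29.
Bid 27: loses, pays 0, utility 0.
Bid 29: wins, pays 5, utility 27 - 5 = 22.
So bidding 29 beats truth here (22 > 0).

29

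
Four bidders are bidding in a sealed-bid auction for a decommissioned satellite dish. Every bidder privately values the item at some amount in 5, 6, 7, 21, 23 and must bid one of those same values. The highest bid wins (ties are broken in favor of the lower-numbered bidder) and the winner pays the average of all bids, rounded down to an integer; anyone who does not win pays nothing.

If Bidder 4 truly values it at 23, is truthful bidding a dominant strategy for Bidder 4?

No

Consider the case where Bidder 1 bids 5, Bidder 2 bids 5 and Bidder 3 bids 5.
Truthful bid 23: wins, pays 9, utility 23 - 9 = 14.
Bid 6 instead: wins, pays 5, utility 23 - 5 = 18.
Since 18 > 14, bidding 6 is strictly better here, so truthful bidding is not dominant.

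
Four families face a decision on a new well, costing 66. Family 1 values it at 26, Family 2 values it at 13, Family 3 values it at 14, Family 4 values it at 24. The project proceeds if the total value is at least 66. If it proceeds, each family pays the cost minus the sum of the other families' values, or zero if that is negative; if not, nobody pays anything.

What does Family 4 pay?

Total value 77 ≥ cost 66, so the project is built.
The other families' values sum to 53.
Cost minus that sum is 66 - 53 = 13.

13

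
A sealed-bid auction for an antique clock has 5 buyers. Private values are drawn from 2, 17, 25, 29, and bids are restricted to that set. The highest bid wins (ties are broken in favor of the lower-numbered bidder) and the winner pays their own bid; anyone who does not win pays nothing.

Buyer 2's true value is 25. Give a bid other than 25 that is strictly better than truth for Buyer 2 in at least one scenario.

17

Suppose Buyer 1 bids 2, Buyer 3 bids 2, Buyer 4 bids 2 and Buyer 5 bids 2.
Bid 25: wins, pays 25, utility 25 - 25 = 0.
Bid 17: wins, pays 17, utility 25 - 17 = 8.
So bidding 17 beats truth here (8 > 0).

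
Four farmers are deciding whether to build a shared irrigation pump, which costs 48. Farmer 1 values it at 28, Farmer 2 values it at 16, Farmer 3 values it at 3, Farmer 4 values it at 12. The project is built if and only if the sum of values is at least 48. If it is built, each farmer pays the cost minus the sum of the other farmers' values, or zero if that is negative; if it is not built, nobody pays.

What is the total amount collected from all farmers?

Total value 59 ≥ cost 48, so it is built.
Farmer 1: others sum to 31; max(0, 48 - 31) = 17.
Farmer 2: others sum to 43; max(0, 48 - 43) = 5.
Farmer 3: others sum to 56; max(0, 48 - 56) = 0.
Farmer 4: others sum to 47; max(0, 48 - 47) = 1.
Total collected = 17 + 5 + 0 + 1 = 23.

23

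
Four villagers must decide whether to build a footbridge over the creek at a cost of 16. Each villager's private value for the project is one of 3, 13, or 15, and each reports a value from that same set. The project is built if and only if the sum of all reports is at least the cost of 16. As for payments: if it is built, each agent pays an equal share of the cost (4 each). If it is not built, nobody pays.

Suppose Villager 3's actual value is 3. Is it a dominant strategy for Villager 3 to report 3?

Check each profile of the others' reports and compare truth against every alternative report.
Others report (3, 3, 3): truth gives 0, best alternative gives -1.
Others report (3, 3, 13): truth gives -1, best alternative gives -1.
Others report (3, 3, 15): truth gives -1, best alternative gives -1.
Others report (3, 13, 3): truth gives -1, best alternative gives -1.
Others report (3, 13, 13): truth gives -1, best alternative gives -1.
Others report (3, 13, 15): truth gives -1, best alternative gives -1.
(Remaining 21 profiles checked similarly; truth is weakly best in each.)
In every case the truthful report is at least as good as any alternative, so it is a dominant strategy.

Yes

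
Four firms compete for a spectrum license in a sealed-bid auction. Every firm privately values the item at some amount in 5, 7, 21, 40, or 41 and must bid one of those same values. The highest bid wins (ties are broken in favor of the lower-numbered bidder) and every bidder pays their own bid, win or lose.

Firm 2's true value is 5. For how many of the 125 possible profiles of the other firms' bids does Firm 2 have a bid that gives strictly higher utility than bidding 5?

Others bid (5, 5, 5): truth gives -5; bid 7 gives -2 > -5. Violating.
Others bid (5, 5, 7): truth gives -5; bid 7 gives -2 > -5. Violating.
Others bid (5, 7, 5): truth gives -5; bid 7 gives -2 > -5. Violating.
Others bid (5, 7, 7): truth gives -5; bid 7 gives -2 > -5. Violating.
Others bid (5, 5, 21): truth gives -5; no alternative beats it.
Others bid (5, 5, 40): truth gives -5; no alternative beats it.
(Checking all 125 profiles: 4 have a profitable deviation, 121 do not.)

4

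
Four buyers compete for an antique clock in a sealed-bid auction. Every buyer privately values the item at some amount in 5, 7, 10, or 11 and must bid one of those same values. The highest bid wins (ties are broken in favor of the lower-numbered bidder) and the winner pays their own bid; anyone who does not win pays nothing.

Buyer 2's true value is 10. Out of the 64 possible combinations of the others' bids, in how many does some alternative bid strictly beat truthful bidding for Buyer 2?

Others bid (5, 5, 5): truth gives 0; bid 7 gives 3 > 0. Violating.
Others bid (5, 5, 7): truth gives 0; bid 7 gives 3 > 0. Violating.
Others bid (5, 7, 5): truth gives 0; bid 7 gives 3 > 0. Violating.
Others bid (5, 7, 7): truth gives 0; bid 7 gives 3 > 0. Violating.
Others bid (5, 5, 10): truth gives 0; no alternative beats it.
Others bid (5, 5, 11): truth gives 0; no alternative beats it.
(Checking all 64 profiles: 4 have a profitable deviation, 60 do not.)

4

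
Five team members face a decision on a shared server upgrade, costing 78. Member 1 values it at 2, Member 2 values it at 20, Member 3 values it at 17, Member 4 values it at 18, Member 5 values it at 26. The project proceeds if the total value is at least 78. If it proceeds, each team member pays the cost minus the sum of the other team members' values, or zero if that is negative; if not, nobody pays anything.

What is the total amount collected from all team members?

Total value 83 ≥ cost 78, so it is built.
Member 1: others sum to 81; max(0, 78 - 81) = 0.
Member 2: others sum to 63; max(0, 78 - 63) = 15.
Member 3: others sum to 66; max(0, 78 - 66) = 12.
Member 4: others sum to 65; max(0, 78 - 65) = 13.
Member 5: others sum to 57; max(0, 78 - 57) = 21.
Total collected = 0 + 15 + 12 + 13 + 21 = 61.

61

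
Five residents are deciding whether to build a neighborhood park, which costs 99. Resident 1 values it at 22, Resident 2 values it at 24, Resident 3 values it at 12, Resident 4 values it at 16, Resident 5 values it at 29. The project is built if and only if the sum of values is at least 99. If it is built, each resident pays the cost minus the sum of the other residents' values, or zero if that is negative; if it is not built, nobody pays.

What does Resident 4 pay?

12

Total value 103 ≥ cost 99, so the project is built.
The other residents' values sum to 87.
Cost minus that sum is 99 - 87 = 12.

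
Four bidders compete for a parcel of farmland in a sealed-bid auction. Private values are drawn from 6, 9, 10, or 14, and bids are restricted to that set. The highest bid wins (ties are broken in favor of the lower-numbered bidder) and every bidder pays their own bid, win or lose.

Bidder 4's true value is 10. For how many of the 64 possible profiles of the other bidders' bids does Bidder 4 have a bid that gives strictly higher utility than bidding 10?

Others bid (6, 6, 6): truth gives 0; bid 9 gives 1 > 0. Violating.
Others bid (6, 6, 10): truth gives -10; bid 14 gives -4 > -10. Violating.
Others bid (6, 6, 14): truth gives -10; bid 6 gives -6 > -10. Violating.
Others bid (6, 9, 10): truth gives -10; bid 14 gives -4 > -10. Violating.
Others bid (6, 6, 9): truth gives 0; no alternative beats it.
Others bid (6, 9, 6): truth gives 0; no alternative beats it.
(Checking all 64 profiles: 57 have a profitable deviation, 7 do not.)

57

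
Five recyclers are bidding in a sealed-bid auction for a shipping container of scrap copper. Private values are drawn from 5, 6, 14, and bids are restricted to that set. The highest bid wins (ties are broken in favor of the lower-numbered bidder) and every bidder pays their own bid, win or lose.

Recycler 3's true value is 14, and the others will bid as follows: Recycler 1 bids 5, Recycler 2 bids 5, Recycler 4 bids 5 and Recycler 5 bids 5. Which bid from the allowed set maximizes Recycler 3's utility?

6

Bid 5: loses but pays 5, utility -5.
Bid 6: wins, pays 6, utility 14 - 6 = 8.
Bid 14: wins, pays 14, utility 14 - 14 = 0.
The best choice is 6 with utility 8.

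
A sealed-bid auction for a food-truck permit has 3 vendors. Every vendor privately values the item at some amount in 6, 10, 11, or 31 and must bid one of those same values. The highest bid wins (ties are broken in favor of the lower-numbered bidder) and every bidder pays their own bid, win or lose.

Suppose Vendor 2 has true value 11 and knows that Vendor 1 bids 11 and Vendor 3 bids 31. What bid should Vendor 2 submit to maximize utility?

6

Bid 6: loses but pays 6, utility -6.
Bid 10: loses but pays 10, utility -10.
Bid 11: loses but pays 11, utility -11.
Bid 31: wins, pays 31, utility 11 - 31 = -20.
The best choice is 6 with utility -6.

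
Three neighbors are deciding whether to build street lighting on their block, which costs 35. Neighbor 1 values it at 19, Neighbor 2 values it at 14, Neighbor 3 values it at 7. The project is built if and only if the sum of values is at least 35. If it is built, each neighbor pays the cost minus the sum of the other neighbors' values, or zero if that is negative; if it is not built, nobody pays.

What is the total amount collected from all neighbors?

25

Total value 40 ≥ cost 35, so it is built.
Neighbor 1: others sum to 21; max(0, 35 - 21) = 14.
Neighbor 2: others sum to 26; max(0, 35 - 26) = 9.
Neighbor 3: others sum to 33; max(0, 35 - 33) = 2.
Total collected = 14 + 9 + 2 = 25.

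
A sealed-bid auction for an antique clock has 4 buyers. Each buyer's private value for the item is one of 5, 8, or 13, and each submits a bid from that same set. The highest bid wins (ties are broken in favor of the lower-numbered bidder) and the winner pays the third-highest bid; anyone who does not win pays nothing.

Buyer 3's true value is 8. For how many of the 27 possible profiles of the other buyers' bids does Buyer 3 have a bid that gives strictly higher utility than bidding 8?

3

Others bid (5, 5, 13): truth gives 0; bid 13 gives 3 > 0. Violating.
Others bid (5, 8, 5): truth gives 0; bid 13 gives 3 > 0. Violating.
Others bid (8, 5, 5): truth gives 0; bid 13 gives 3 > 0. Violating.
Others bid (5, 5, 5): truth gives 3; no alternative beats it.
Others bid (5, 5, 8): truth gives 3; no alternative beats it.
(Checking all 27 profiles: 3 have a profitable deviation, 24 do not.)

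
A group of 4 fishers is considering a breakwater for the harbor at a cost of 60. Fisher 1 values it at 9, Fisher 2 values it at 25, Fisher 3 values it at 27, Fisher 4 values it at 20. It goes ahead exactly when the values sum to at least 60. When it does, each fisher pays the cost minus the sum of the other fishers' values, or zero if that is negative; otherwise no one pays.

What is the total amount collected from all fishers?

10

Total value 81 ≥ cost 60, so it is built.
Fisher 1: others sum to 72; max(0, 60 - 72) = 0.
Fisher 2: others sum to 56; max(0, 60 - 56) = 4.
Fisher 3: others sum to 54; max(0, 60 - 54) = 6.
Fisher 4: others sum to 61; max(0, 60 - 61) = 0.
Total collected = 0 + 4 + 6 + 0 = 10.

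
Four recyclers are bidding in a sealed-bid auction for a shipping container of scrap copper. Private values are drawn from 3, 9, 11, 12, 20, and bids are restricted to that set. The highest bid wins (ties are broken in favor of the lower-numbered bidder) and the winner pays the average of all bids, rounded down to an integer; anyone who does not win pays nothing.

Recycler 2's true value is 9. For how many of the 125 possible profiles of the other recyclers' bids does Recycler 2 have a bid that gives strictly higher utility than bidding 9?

Others bid (3, 3, 11): truth gives 0; bid 11 gives 2 > 0. Violating.
Others bid (3, 3, 12): truth gives 0; bid 12 gives 2 > 0. Violating.
Others bid (3, 9, 11): truth gives 0; bid 11 gives 1 > 0. Violating.
Others bid (3, 11, 3): truth gives 0; bid 11 gives 2 > 0. Violating.
Others bid (3, 3, 3): truth gives 5; no alternative beats it.
Others bid (3, 3, 9): truth gives 3; no alternative beats it.
(Checking all 125 profiles: 14 have a profitable deviation, 111 do not.)

14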